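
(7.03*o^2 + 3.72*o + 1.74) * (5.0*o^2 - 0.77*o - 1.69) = 35.15*o^4 + 13.1869*o^3 - 6.0451*o^2 - 7.6266*o - 2.9406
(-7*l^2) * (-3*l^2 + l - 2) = 21*l^4 - 7*l^3 + 14*l^2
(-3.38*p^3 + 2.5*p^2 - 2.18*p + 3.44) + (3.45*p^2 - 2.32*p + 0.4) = -3.38*p^3 + 5.95*p^2 - 4.5*p + 3.84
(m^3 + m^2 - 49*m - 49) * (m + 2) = m^4 + 3*m^3 - 47*m^2 - 147*m - 98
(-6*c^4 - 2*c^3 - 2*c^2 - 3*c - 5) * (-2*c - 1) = 12*c^5 + 10*c^4 + 6*c^3 + 8*c^2 + 13*c + 5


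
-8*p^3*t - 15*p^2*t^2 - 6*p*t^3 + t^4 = t*(-8*p + t)*(p + t)^2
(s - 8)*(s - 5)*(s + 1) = s^3 - 12*s^2 + 27*s + 40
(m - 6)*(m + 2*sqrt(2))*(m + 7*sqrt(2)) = m^3 - 6*m^2 + 9*sqrt(2)*m^2 - 54*sqrt(2)*m + 28*m - 168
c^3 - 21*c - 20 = (c - 5)*(c + 1)*(c + 4)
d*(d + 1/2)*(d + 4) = d^3 + 9*d^2/2 + 2*d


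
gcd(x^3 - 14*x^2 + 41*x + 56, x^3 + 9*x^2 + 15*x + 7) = x + 1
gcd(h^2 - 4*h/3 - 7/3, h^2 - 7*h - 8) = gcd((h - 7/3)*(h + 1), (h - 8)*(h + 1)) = h + 1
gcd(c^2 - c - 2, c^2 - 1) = c + 1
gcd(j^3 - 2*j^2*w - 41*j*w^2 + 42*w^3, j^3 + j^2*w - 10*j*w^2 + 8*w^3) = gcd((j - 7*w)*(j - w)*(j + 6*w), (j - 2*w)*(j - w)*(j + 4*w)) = -j + w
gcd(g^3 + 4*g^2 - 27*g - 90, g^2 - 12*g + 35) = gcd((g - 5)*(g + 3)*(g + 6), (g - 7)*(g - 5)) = g - 5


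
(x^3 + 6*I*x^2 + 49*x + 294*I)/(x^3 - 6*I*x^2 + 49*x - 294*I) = (x + 6*I)/(x - 6*I)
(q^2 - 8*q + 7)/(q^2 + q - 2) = (q - 7)/(q + 2)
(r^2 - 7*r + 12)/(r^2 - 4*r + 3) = (r - 4)/(r - 1)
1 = 1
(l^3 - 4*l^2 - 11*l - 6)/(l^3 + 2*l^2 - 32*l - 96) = (l^2 + 2*l + 1)/(l^2 + 8*l + 16)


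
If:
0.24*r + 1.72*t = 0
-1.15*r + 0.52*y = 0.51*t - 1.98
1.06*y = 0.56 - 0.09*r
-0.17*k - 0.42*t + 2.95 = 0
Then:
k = 18.05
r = 2.01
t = -0.28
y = 0.36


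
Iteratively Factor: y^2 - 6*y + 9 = (y - 3)*(y - 3)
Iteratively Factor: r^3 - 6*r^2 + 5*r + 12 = (r + 1)*(r^2 - 7*r + 12) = (r - 3)*(r + 1)*(r - 4)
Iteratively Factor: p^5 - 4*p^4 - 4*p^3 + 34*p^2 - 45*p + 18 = (p - 3)*(p^4 - p^3 - 7*p^2 + 13*p - 6) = (p - 3)*(p - 1)*(p^3 - 7*p + 6) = (p - 3)*(p - 1)*(p + 3)*(p^2 - 3*p + 2) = (p - 3)*(p - 2)*(p - 1)*(p + 3)*(p - 1)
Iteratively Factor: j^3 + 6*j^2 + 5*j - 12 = (j + 3)*(j^2 + 3*j - 4) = (j + 3)*(j + 4)*(j - 1)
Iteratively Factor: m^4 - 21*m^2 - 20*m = (m + 1)*(m^3 - m^2 - 20*m) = (m - 5)*(m + 1)*(m^2 + 4*m) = m*(m - 5)*(m + 1)*(m + 4)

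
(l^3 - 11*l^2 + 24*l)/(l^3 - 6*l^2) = (l^2 - 11*l + 24)/(l*(l - 6))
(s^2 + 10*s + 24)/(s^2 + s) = (s^2 + 10*s + 24)/(s*(s + 1))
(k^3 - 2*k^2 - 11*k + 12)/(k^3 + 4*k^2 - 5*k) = (k^2 - k - 12)/(k*(k + 5))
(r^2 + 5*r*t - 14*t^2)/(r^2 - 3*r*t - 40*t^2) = (-r^2 - 5*r*t + 14*t^2)/(-r^2 + 3*r*t + 40*t^2)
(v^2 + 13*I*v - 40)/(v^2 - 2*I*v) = (v^2 + 13*I*v - 40)/(v*(v - 2*I))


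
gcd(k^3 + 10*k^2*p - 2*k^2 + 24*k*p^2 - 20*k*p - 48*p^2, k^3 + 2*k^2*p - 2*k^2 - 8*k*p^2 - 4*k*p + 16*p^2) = k^2 + 4*k*p - 2*k - 8*p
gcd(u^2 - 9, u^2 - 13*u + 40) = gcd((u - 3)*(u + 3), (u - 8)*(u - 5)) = 1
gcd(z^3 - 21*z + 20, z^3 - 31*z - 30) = z + 5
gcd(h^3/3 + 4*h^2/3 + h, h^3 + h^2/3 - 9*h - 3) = h + 3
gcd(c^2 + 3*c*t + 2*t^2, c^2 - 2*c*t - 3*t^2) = c + t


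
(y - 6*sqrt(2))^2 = y^2 - 12*sqrt(2)*y + 72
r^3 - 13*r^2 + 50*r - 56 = (r - 7)*(r - 4)*(r - 2)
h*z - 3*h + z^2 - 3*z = (h + z)*(z - 3)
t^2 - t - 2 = (t - 2)*(t + 1)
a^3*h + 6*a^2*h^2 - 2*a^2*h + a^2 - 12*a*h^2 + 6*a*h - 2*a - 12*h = (a - 2)*(a + 6*h)*(a*h + 1)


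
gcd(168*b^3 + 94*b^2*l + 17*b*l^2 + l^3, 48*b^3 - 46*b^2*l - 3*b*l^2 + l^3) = 6*b + l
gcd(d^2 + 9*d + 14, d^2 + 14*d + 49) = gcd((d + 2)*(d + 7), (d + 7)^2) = d + 7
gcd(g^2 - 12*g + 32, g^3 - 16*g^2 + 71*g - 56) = g - 8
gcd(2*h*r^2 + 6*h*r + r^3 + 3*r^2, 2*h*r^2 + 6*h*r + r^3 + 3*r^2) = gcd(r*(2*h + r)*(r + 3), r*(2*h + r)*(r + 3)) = 2*h*r^2 + 6*h*r + r^3 + 3*r^2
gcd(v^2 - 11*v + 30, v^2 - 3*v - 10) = v - 5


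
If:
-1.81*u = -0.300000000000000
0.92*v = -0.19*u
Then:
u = 0.17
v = -0.03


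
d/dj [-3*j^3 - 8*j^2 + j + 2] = -9*j^2 - 16*j + 1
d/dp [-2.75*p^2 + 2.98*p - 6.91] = 2.98 - 5.5*p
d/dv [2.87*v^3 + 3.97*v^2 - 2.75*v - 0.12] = 8.61*v^2 + 7.94*v - 2.75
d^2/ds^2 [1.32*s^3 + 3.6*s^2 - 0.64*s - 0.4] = 7.92*s + 7.2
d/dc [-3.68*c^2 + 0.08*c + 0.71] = 0.08 - 7.36*c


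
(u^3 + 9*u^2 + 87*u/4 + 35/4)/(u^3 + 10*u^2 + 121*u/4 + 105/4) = (2*u + 1)/(2*u + 3)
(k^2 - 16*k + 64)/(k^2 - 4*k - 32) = (k - 8)/(k + 4)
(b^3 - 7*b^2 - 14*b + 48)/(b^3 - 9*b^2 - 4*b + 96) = (b - 2)/(b - 4)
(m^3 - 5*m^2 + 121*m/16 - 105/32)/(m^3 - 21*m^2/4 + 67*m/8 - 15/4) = (m - 7/4)/(m - 2)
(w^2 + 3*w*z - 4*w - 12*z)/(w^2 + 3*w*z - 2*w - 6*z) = (w - 4)/(w - 2)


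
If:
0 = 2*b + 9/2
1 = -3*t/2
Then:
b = -9/4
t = -2/3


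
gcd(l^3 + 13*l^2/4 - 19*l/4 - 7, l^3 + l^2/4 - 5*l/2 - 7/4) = l^2 - 3*l/4 - 7/4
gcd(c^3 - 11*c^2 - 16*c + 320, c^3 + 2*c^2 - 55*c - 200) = c^2 - 3*c - 40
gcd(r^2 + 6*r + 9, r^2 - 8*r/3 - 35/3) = 1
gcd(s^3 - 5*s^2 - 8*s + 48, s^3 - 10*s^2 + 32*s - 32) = s^2 - 8*s + 16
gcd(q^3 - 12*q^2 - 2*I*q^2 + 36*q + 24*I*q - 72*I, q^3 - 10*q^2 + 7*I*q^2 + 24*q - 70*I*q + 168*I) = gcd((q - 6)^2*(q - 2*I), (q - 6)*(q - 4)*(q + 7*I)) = q - 6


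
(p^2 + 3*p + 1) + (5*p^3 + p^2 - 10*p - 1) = 5*p^3 + 2*p^2 - 7*p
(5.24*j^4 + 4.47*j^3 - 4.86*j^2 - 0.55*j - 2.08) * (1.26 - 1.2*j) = -6.288*j^5 + 1.2384*j^4 + 11.4642*j^3 - 5.4636*j^2 + 1.803*j - 2.6208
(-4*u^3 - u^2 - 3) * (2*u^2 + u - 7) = -8*u^5 - 6*u^4 + 27*u^3 + u^2 - 3*u + 21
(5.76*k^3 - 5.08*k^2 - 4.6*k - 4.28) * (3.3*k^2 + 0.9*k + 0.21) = 19.008*k^5 - 11.58*k^4 - 18.5424*k^3 - 19.3308*k^2 - 4.818*k - 0.8988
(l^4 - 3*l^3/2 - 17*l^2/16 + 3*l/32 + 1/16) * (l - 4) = l^5 - 11*l^4/2 + 79*l^3/16 + 139*l^2/32 - 5*l/16 - 1/4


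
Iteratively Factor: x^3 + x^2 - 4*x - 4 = (x + 2)*(x^2 - x - 2) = (x + 1)*(x + 2)*(x - 2)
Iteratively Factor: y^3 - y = (y)*(y^2 - 1) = y*(y + 1)*(y - 1)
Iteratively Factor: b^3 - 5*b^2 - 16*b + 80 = (b - 4)*(b^2 - b - 20) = (b - 4)*(b + 4)*(b - 5)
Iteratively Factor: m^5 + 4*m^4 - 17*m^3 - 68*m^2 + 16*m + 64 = (m + 4)*(m^4 - 17*m^2 + 16) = (m - 1)*(m + 4)*(m^3 + m^2 - 16*m - 16) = (m - 4)*(m - 1)*(m + 4)*(m^2 + 5*m + 4) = (m - 4)*(m - 1)*(m + 1)*(m + 4)*(m + 4)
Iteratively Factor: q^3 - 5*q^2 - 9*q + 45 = (q - 3)*(q^2 - 2*q - 15) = (q - 3)*(q + 3)*(q - 5)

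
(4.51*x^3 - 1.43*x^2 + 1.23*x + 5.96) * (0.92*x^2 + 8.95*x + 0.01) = 4.1492*x^5 + 39.0489*x^4 - 11.6218*x^3 + 16.4774*x^2 + 53.3543*x + 0.0596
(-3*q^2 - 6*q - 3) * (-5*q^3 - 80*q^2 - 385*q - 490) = 15*q^5 + 270*q^4 + 1650*q^3 + 4020*q^2 + 4095*q + 1470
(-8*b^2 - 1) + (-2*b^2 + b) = -10*b^2 + b - 1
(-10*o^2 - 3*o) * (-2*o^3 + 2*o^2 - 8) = 20*o^5 - 14*o^4 - 6*o^3 + 80*o^2 + 24*o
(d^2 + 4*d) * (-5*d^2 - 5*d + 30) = -5*d^4 - 25*d^3 + 10*d^2 + 120*d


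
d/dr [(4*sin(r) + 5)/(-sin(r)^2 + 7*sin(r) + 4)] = (4*sin(r)^2 + 10*sin(r) - 19)*cos(r)/(sin(r)^2 - 7*sin(r) - 4)^2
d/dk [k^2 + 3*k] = 2*k + 3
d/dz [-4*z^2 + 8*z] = 8 - 8*z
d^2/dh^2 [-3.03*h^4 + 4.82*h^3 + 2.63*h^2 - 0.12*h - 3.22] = -36.36*h^2 + 28.92*h + 5.26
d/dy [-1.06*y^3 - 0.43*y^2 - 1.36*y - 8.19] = -3.18*y^2 - 0.86*y - 1.36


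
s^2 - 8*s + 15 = (s - 5)*(s - 3)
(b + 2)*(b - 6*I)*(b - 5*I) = b^3 + 2*b^2 - 11*I*b^2 - 30*b - 22*I*b - 60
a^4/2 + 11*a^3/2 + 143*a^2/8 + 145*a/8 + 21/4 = (a/2 + 1/2)*(a + 1/2)*(a + 7/2)*(a + 6)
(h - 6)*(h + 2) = h^2 - 4*h - 12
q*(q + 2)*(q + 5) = q^3 + 7*q^2 + 10*q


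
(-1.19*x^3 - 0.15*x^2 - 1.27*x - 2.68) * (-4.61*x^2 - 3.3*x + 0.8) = 5.4859*x^5 + 4.6185*x^4 + 5.3977*x^3 + 16.4258*x^2 + 7.828*x - 2.144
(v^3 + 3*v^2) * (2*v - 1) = 2*v^4 + 5*v^3 - 3*v^2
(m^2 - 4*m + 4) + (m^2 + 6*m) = 2*m^2 + 2*m + 4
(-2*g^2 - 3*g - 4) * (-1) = 2*g^2 + 3*g + 4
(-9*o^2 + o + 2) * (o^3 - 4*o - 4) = -9*o^5 + o^4 + 38*o^3 + 32*o^2 - 12*o - 8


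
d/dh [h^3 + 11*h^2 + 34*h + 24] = 3*h^2 + 22*h + 34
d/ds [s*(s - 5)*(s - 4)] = 3*s^2 - 18*s + 20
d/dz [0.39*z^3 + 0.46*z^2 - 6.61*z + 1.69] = 1.17*z^2 + 0.92*z - 6.61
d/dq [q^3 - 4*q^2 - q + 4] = 3*q^2 - 8*q - 1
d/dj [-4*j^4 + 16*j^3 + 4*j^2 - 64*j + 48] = -16*j^3 + 48*j^2 + 8*j - 64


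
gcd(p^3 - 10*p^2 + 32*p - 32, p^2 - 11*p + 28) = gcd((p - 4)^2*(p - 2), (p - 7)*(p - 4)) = p - 4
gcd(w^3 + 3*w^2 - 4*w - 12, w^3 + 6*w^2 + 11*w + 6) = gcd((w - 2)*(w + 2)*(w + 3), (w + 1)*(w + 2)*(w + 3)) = w^2 + 5*w + 6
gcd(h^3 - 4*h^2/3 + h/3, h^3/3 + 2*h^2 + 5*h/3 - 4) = h - 1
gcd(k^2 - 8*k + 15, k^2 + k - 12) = k - 3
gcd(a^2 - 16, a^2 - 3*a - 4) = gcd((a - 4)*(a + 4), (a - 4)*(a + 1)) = a - 4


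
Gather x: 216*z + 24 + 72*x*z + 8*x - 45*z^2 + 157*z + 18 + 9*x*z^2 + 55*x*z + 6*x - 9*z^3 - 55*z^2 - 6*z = x*(9*z^2 + 127*z + 14) - 9*z^3 - 100*z^2 + 367*z + 42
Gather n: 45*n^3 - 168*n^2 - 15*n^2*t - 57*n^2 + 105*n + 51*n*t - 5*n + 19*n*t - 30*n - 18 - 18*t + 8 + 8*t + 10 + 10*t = 45*n^3 + n^2*(-15*t - 225) + n*(70*t + 70)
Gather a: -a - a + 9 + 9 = 18 - 2*a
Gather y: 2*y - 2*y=0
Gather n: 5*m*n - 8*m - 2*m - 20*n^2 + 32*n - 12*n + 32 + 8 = -10*m - 20*n^2 + n*(5*m + 20) + 40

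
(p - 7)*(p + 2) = p^2 - 5*p - 14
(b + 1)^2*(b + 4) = b^3 + 6*b^2 + 9*b + 4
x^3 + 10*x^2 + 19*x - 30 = (x - 1)*(x + 5)*(x + 6)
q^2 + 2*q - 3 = (q - 1)*(q + 3)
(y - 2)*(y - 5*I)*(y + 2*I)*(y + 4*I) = y^4 - 2*y^3 + I*y^3 + 22*y^2 - 2*I*y^2 - 44*y + 40*I*y - 80*I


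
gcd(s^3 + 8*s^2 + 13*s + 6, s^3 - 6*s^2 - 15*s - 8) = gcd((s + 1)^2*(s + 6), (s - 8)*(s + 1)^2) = s^2 + 2*s + 1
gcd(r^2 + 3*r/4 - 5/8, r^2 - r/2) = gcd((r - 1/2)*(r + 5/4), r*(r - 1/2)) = r - 1/2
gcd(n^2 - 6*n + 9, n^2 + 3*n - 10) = 1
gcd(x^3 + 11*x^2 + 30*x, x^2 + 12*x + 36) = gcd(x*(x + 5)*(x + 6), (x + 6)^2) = x + 6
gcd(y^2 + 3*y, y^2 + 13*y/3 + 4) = y + 3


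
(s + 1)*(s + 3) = s^2 + 4*s + 3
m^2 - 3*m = m*(m - 3)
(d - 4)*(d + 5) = d^2 + d - 20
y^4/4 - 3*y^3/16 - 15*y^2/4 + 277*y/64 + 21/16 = (y/4 + 1)*(y - 7/2)*(y - 3/2)*(y + 1/4)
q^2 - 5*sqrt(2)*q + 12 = (q - 3*sqrt(2))*(q - 2*sqrt(2))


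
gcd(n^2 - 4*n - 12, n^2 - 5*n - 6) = n - 6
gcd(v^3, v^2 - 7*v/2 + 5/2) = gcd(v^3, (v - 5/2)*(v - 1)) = 1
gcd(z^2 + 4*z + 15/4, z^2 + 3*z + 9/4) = z + 3/2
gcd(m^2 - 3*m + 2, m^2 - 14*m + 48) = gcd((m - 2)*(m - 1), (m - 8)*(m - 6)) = 1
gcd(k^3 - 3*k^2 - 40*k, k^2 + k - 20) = k + 5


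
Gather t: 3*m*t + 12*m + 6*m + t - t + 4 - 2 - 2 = 3*m*t + 18*m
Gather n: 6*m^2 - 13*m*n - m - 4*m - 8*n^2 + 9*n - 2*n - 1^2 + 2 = 6*m^2 - 5*m - 8*n^2 + n*(7 - 13*m) + 1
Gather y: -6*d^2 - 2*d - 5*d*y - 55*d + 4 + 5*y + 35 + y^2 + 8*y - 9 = -6*d^2 - 57*d + y^2 + y*(13 - 5*d) + 30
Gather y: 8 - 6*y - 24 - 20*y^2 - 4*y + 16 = -20*y^2 - 10*y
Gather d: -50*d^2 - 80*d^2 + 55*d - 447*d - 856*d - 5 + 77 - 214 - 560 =-130*d^2 - 1248*d - 702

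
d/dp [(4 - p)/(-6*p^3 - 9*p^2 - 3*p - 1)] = (-12*p^3 + 63*p^2 + 72*p + 13)/(36*p^6 + 108*p^5 + 117*p^4 + 66*p^3 + 27*p^2 + 6*p + 1)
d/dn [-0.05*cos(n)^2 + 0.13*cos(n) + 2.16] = (0.1*cos(n) - 0.13)*sin(n)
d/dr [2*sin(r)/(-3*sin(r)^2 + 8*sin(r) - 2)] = 2*(3*sin(r)^2 - 2)*cos(r)/(3*sin(r)^2 - 8*sin(r) + 2)^2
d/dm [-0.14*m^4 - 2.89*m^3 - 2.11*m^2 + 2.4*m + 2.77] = -0.56*m^3 - 8.67*m^2 - 4.22*m + 2.4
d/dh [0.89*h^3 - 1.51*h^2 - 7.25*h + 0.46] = 2.67*h^2 - 3.02*h - 7.25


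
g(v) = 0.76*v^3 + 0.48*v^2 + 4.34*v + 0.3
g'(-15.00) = 502.94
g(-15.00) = -2521.80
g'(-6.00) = 80.66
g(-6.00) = -172.62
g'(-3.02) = 22.24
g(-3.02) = -29.36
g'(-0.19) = 4.24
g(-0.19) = -0.51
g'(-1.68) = 9.16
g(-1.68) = -9.24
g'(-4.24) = 41.26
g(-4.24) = -67.40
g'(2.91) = 26.44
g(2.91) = 35.72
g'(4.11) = 46.80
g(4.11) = 79.01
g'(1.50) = 10.91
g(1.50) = 10.46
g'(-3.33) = 26.43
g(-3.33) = -36.89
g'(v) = 2.28*v^2 + 0.96*v + 4.34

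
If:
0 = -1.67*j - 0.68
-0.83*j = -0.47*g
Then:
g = -0.72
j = -0.41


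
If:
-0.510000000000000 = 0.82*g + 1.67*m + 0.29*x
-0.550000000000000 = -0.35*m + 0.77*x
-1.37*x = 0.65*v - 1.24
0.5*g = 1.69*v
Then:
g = -25.50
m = 11.44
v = -7.55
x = 4.49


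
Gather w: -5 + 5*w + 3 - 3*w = 2*w - 2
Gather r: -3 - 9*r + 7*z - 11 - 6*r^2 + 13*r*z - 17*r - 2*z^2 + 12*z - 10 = -6*r^2 + r*(13*z - 26) - 2*z^2 + 19*z - 24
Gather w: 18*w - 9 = 18*w - 9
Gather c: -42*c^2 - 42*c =-42*c^2 - 42*c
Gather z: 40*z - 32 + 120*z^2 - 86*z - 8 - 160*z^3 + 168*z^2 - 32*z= -160*z^3 + 288*z^2 - 78*z - 40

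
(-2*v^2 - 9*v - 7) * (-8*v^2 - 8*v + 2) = 16*v^4 + 88*v^3 + 124*v^2 + 38*v - 14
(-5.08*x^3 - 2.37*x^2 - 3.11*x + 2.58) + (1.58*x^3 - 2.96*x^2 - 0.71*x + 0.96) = -3.5*x^3 - 5.33*x^2 - 3.82*x + 3.54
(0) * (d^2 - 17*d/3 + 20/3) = 0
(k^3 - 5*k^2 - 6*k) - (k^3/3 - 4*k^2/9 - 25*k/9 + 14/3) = 2*k^3/3 - 41*k^2/9 - 29*k/9 - 14/3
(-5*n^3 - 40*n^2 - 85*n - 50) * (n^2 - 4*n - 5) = -5*n^5 - 20*n^4 + 100*n^3 + 490*n^2 + 625*n + 250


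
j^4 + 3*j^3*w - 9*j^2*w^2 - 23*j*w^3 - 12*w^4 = (j - 3*w)*(j + w)^2*(j + 4*w)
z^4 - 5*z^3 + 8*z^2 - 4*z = z*(z - 2)^2*(z - 1)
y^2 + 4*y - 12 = (y - 2)*(y + 6)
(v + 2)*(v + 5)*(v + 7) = v^3 + 14*v^2 + 59*v + 70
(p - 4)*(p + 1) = p^2 - 3*p - 4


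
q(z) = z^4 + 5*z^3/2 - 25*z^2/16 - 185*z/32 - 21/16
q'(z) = 4*z^3 + 15*z^2/2 - 25*z/8 - 185/32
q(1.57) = 1.51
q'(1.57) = 23.28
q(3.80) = 299.85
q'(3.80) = 310.13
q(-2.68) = 6.42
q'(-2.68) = -20.53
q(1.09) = -4.82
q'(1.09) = 4.90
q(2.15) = 25.25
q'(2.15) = 61.92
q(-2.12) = 0.30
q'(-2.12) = -3.56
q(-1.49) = 0.49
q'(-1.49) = 2.29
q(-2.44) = 2.62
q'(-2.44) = -11.61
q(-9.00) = 4662.66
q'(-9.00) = -2286.16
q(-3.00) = 15.47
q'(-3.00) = -36.91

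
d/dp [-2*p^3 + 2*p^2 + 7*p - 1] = -6*p^2 + 4*p + 7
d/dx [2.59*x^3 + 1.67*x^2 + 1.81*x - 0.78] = 7.77*x^2 + 3.34*x + 1.81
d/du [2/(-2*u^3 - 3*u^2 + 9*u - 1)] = 6*(2*u^2 + 2*u - 3)/(2*u^3 + 3*u^2 - 9*u + 1)^2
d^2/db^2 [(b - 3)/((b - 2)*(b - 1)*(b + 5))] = 2*(3*b^5 - 12*b^4 - 31*b^3 + 21*b^2 + 264*b - 317)/(b^9 + 6*b^8 - 27*b^7 - 118*b^6 + 471*b^5 + 354*b^4 - 3457*b^3 + 5670*b^2 - 3900*b + 1000)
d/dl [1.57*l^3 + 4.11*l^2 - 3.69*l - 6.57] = 4.71*l^2 + 8.22*l - 3.69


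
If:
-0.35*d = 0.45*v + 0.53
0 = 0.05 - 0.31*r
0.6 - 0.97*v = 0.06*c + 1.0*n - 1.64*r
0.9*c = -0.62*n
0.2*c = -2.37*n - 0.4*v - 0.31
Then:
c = 0.25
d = -3.12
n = -0.36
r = 0.16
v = 1.25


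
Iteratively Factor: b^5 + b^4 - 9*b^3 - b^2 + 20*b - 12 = (b + 3)*(b^4 - 2*b^3 - 3*b^2 + 8*b - 4) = (b - 1)*(b + 3)*(b^3 - b^2 - 4*b + 4) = (b - 2)*(b - 1)*(b + 3)*(b^2 + b - 2) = (b - 2)*(b - 1)^2*(b + 3)*(b + 2)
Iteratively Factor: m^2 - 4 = (m + 2)*(m - 2)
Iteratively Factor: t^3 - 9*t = (t + 3)*(t^2 - 3*t) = (t - 3)*(t + 3)*(t)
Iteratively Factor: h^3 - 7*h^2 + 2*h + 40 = (h - 5)*(h^2 - 2*h - 8) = (h - 5)*(h - 4)*(h + 2)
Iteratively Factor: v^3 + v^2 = (v)*(v^2 + v) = v^2*(v + 1)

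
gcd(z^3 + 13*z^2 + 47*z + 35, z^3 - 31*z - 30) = z^2 + 6*z + 5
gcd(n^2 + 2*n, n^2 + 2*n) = n^2 + 2*n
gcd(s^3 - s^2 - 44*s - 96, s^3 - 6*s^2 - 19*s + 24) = s^2 - 5*s - 24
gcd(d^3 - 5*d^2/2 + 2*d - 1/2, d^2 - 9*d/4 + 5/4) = d - 1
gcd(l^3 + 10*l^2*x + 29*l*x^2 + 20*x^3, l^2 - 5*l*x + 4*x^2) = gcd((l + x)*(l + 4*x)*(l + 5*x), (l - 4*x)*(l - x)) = 1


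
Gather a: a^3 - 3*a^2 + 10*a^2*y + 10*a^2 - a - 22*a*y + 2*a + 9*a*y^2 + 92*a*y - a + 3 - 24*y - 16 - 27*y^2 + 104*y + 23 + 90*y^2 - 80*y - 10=a^3 + a^2*(10*y + 7) + a*(9*y^2 + 70*y) + 63*y^2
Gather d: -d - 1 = -d - 1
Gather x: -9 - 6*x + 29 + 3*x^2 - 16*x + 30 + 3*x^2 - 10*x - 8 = 6*x^2 - 32*x + 42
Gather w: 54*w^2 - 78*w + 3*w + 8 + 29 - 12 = 54*w^2 - 75*w + 25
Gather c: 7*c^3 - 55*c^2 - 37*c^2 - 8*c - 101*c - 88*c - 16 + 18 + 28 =7*c^3 - 92*c^2 - 197*c + 30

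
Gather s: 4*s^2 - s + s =4*s^2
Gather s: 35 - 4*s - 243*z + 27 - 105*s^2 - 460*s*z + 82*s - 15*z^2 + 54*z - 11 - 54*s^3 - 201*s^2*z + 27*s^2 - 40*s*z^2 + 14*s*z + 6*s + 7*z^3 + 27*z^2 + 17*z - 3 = -54*s^3 + s^2*(-201*z - 78) + s*(-40*z^2 - 446*z + 84) + 7*z^3 + 12*z^2 - 172*z + 48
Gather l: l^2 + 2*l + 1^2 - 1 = l^2 + 2*l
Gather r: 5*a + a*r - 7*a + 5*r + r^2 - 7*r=-2*a + r^2 + r*(a - 2)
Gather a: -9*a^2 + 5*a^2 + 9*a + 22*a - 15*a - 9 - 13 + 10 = -4*a^2 + 16*a - 12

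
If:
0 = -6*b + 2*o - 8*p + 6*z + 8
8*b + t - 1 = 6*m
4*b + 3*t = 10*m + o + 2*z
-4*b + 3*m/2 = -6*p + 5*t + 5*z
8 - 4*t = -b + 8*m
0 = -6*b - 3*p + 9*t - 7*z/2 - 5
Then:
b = -172/2267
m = 106/2267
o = 5111/2267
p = 11831/4534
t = 4279/2267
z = 2989/2267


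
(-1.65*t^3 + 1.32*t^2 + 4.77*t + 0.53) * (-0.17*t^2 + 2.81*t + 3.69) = 0.2805*t^5 - 4.8609*t^4 - 3.1902*t^3 + 18.1844*t^2 + 19.0906*t + 1.9557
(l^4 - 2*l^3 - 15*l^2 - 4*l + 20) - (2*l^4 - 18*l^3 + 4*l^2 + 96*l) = -l^4 + 16*l^3 - 19*l^2 - 100*l + 20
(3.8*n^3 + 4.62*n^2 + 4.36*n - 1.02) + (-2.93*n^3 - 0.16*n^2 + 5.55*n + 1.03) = 0.87*n^3 + 4.46*n^2 + 9.91*n + 0.01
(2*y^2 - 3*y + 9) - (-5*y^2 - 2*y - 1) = 7*y^2 - y + 10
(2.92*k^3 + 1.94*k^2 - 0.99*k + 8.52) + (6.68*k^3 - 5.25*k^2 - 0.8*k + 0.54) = 9.6*k^3 - 3.31*k^2 - 1.79*k + 9.06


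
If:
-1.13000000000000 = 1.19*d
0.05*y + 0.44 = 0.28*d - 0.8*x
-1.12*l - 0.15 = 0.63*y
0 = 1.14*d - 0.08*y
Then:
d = -0.95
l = 7.48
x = -0.04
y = -13.53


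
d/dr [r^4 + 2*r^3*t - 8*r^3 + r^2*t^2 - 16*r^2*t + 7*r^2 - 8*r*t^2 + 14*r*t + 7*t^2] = 4*r^3 + 6*r^2*t - 24*r^2 + 2*r*t^2 - 32*r*t + 14*r - 8*t^2 + 14*t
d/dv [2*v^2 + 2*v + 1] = 4*v + 2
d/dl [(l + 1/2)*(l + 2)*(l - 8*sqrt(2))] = 3*l^2 - 16*sqrt(2)*l + 5*l - 20*sqrt(2) + 1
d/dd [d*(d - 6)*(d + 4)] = 3*d^2 - 4*d - 24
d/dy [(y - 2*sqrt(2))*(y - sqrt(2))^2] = 3*y^2 - 8*sqrt(2)*y + 10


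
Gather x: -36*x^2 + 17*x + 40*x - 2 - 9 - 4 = -36*x^2 + 57*x - 15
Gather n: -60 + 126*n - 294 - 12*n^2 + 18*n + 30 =-12*n^2 + 144*n - 324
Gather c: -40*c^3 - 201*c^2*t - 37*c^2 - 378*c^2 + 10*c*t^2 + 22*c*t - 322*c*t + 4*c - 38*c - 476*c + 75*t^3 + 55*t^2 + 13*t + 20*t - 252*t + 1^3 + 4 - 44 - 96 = -40*c^3 + c^2*(-201*t - 415) + c*(10*t^2 - 300*t - 510) + 75*t^3 + 55*t^2 - 219*t - 135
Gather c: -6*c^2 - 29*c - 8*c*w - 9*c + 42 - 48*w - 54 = -6*c^2 + c*(-8*w - 38) - 48*w - 12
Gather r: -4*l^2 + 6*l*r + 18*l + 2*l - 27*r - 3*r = -4*l^2 + 20*l + r*(6*l - 30)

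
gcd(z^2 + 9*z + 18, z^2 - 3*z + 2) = 1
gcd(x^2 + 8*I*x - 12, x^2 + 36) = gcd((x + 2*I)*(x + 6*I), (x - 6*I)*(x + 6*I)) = x + 6*I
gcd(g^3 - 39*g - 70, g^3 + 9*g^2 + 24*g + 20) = g^2 + 7*g + 10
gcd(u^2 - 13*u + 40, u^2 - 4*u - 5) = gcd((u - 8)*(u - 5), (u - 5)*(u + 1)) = u - 5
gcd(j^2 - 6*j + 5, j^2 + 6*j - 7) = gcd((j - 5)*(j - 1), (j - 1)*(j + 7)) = j - 1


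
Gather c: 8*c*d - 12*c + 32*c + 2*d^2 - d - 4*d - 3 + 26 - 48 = c*(8*d + 20) + 2*d^2 - 5*d - 25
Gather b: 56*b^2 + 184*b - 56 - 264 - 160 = 56*b^2 + 184*b - 480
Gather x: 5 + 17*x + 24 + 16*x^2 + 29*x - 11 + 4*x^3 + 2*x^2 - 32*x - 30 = 4*x^3 + 18*x^2 + 14*x - 12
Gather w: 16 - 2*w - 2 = 14 - 2*w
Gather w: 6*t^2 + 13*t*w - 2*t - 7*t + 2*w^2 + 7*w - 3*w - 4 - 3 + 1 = 6*t^2 - 9*t + 2*w^2 + w*(13*t + 4) - 6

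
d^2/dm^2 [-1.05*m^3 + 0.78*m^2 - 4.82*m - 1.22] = 1.56 - 6.3*m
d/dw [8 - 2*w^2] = -4*w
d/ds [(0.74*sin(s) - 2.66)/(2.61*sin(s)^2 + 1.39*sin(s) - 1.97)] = (-1.9314*sin(s)^2 + 13.8852*sin(s) + 2.2396)*cos(s)/(6.8121*sin(s)^4 + 7.2558*sin(s)^3 - 8.3513*sin(s)^2 - 5.4766*sin(s) + 3.8809)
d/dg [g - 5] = 1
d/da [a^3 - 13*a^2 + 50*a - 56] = 3*a^2 - 26*a + 50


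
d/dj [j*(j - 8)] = 2*j - 8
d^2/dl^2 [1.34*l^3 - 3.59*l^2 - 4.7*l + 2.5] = 8.04*l - 7.18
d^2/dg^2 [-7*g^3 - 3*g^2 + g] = -42*g - 6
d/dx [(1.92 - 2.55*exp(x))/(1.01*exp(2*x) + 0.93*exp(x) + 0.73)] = (2.5755*exp(2*x) - 3.8784*exp(x) - 3.6471)*exp(x)/(1.0201*exp(4*x) + 1.8786*exp(3*x) + 2.3395*exp(2*x) + 1.3578*exp(x) + 0.5329)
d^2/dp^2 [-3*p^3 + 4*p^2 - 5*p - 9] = 8 - 18*p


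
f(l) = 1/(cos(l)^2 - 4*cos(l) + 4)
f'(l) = (2*sin(l)*cos(l) - 4*sin(l))/(cos(l)^2 - 4*cos(l) + 4)^2 = 2*sin(l)/(cos(l) - 2)^3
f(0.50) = 0.79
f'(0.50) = -0.68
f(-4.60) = 0.22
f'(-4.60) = -0.21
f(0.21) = 0.96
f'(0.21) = -0.39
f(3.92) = 0.14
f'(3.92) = 0.07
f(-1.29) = 0.34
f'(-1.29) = 0.38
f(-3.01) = 0.11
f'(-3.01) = 0.01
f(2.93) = 0.11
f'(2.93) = -0.02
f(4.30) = 0.17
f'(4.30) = 0.13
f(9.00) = 0.12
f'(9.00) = -0.03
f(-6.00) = 0.92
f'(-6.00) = -0.50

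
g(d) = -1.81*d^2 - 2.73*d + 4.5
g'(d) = -3.62*d - 2.73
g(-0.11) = 4.78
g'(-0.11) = -2.33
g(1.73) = -5.64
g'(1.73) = -8.99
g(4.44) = -43.30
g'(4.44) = -18.80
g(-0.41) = 5.32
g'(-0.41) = -1.25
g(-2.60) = -0.64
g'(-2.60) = 6.68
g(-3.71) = -10.28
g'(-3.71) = 10.70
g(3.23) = -23.20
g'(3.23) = -14.42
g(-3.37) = -6.86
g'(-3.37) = 9.47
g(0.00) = 4.50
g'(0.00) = -2.73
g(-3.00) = -3.60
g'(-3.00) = 8.13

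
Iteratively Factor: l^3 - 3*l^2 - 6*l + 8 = (l - 4)*(l^2 + l - 2) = (l - 4)*(l + 2)*(l - 1)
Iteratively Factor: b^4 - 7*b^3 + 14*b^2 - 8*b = (b - 4)*(b^3 - 3*b^2 + 2*b) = (b - 4)*(b - 2)*(b^2 - b) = b*(b - 4)*(b - 2)*(b - 1)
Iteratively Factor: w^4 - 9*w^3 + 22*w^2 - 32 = (w - 4)*(w^3 - 5*w^2 + 2*w + 8) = (w - 4)*(w - 2)*(w^2 - 3*w - 4) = (w - 4)^2*(w - 2)*(w + 1)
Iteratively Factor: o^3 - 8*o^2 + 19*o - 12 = (o - 4)*(o^2 - 4*o + 3) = (o - 4)*(o - 1)*(o - 3)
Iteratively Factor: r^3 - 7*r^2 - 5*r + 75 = (r - 5)*(r^2 - 2*r - 15) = (r - 5)*(r + 3)*(r - 5)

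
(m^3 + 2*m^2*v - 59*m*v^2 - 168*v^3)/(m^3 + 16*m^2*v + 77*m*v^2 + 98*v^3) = (m^2 - 5*m*v - 24*v^2)/(m^2 + 9*m*v + 14*v^2)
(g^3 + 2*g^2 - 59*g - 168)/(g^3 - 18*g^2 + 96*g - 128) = (g^2 + 10*g + 21)/(g^2 - 10*g + 16)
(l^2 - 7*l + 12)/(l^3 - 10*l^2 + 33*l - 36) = 1/(l - 3)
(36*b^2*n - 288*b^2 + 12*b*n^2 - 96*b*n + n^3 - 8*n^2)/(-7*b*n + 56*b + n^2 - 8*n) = (-36*b^2 - 12*b*n - n^2)/(7*b - n)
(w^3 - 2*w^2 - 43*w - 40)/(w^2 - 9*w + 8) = (w^2 + 6*w + 5)/(w - 1)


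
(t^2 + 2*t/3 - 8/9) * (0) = 0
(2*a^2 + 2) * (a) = 2*a^3 + 2*a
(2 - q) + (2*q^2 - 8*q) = 2*q^2 - 9*q + 2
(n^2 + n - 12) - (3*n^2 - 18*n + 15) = -2*n^2 + 19*n - 27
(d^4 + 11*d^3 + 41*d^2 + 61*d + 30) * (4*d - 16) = 4*d^5 + 28*d^4 - 12*d^3 - 412*d^2 - 856*d - 480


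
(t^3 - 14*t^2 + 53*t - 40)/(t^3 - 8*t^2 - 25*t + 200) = (t - 1)/(t + 5)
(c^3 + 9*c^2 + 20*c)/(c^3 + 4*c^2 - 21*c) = (c^2 + 9*c + 20)/(c^2 + 4*c - 21)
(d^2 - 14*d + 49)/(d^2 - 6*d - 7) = (d - 7)/(d + 1)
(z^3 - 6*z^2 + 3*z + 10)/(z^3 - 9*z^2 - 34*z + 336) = (z^3 - 6*z^2 + 3*z + 10)/(z^3 - 9*z^2 - 34*z + 336)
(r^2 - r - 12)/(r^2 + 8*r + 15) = (r - 4)/(r + 5)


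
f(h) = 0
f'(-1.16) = 0.00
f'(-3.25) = 0.00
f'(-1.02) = 0.00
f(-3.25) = 0.00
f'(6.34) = 0.00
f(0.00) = 0.00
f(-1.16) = 0.00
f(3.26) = 0.00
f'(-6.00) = 0.00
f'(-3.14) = 0.00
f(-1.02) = 0.00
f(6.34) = 0.00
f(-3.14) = 0.00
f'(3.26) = 0.00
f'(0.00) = 0.00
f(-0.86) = 0.00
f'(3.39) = 0.00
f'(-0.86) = 0.00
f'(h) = 0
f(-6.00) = 0.00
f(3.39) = 0.00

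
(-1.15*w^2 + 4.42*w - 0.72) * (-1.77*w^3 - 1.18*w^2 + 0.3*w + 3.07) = 2.0355*w^5 - 6.4664*w^4 - 4.2862*w^3 - 1.3549*w^2 + 13.3534*w - 2.2104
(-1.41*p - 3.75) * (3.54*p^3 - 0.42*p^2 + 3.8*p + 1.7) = -4.9914*p^4 - 12.6828*p^3 - 3.783*p^2 - 16.647*p - 6.375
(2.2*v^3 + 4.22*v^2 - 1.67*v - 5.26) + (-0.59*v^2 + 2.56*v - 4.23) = 2.2*v^3 + 3.63*v^2 + 0.89*v - 9.49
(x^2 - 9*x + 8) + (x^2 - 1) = 2*x^2 - 9*x + 7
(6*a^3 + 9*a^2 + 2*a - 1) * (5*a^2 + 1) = 30*a^5 + 45*a^4 + 16*a^3 + 4*a^2 + 2*a - 1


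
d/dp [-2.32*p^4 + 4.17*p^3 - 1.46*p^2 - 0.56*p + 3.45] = -9.28*p^3 + 12.51*p^2 - 2.92*p - 0.56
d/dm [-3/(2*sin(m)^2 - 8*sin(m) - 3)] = 12*(sin(m) - 2)*cos(m)/(8*sin(m) + cos(2*m) + 2)^2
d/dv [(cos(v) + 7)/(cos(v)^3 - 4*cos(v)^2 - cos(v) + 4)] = (2*cos(v)^3 + 17*cos(v)^2 - 56*cos(v) - 11)/((cos(v) - 4)^2*sin(v)^3)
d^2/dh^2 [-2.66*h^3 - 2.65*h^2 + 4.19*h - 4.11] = -15.96*h - 5.3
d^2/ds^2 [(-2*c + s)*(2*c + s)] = 2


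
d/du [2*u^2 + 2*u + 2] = 4*u + 2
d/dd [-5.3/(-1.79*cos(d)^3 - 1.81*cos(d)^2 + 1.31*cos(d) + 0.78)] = (28.461*cos(d)^2 + 19.186*cos(d) - 6.943)*sin(d)/(1.79*cos(d)^3 + 1.81*cos(d)^2 - 1.31*cos(d) - 0.78)^2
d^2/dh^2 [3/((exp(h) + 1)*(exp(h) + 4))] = (12*exp(3*h) + 45*exp(2*h) + 27*exp(h) - 60)*exp(h)/(exp(6*h) + 15*exp(5*h) + 87*exp(4*h) + 245*exp(3*h) + 348*exp(2*h) + 240*exp(h) + 64)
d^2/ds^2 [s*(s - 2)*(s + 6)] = 6*s + 8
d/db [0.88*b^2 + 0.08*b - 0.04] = 1.76*b + 0.08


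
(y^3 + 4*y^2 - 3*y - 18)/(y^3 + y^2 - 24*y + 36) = (y^2 + 6*y + 9)/(y^2 + 3*y - 18)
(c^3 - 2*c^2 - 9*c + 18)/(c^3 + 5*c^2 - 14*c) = (c^2 - 9)/(c*(c + 7))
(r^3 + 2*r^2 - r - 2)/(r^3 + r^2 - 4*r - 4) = (r - 1)/(r - 2)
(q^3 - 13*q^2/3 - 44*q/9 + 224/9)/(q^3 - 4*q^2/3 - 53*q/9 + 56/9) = (q - 4)/(q - 1)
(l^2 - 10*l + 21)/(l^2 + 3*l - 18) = (l - 7)/(l + 6)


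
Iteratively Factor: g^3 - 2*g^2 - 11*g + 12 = (g + 3)*(g^2 - 5*g + 4) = (g - 4)*(g + 3)*(g - 1)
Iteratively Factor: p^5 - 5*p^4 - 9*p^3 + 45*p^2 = (p - 3)*(p^4 - 2*p^3 - 15*p^2) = (p - 5)*(p - 3)*(p^3 + 3*p^2) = p*(p - 5)*(p - 3)*(p^2 + 3*p) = p^2*(p - 5)*(p - 3)*(p + 3)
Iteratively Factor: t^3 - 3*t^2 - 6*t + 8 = (t + 2)*(t^2 - 5*t + 4) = (t - 4)*(t + 2)*(t - 1)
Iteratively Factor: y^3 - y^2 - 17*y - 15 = (y + 1)*(y^2 - 2*y - 15) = (y - 5)*(y + 1)*(y + 3)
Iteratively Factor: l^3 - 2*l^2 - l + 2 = (l - 1)*(l^2 - l - 2) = (l - 2)*(l - 1)*(l + 1)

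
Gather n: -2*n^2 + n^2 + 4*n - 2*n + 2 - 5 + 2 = -n^2 + 2*n - 1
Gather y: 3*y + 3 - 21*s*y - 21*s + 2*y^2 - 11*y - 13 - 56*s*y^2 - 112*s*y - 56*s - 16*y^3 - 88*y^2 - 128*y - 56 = -77*s - 16*y^3 + y^2*(-56*s - 86) + y*(-133*s - 136) - 66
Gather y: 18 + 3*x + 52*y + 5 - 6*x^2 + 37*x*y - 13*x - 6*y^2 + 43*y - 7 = -6*x^2 - 10*x - 6*y^2 + y*(37*x + 95) + 16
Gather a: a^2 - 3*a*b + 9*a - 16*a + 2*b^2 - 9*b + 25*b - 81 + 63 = a^2 + a*(-3*b - 7) + 2*b^2 + 16*b - 18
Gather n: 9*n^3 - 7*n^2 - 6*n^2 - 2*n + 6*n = 9*n^3 - 13*n^2 + 4*n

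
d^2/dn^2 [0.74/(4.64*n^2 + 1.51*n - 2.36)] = (-31.863808*n^2 - 10.369472*n + 0.74*(9.28*n + 1.51)*(18.56*n + 3.02) + 16.206592)/(4.64*n^2 + 1.51*n - 2.36)^3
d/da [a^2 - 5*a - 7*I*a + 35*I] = 2*a - 5 - 7*I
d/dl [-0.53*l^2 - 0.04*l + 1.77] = -1.06*l - 0.04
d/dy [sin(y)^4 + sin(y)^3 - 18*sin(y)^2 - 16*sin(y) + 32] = (4*sin(y)^3 + 3*sin(y)^2 - 36*sin(y) - 16)*cos(y)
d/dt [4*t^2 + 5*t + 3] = 8*t + 5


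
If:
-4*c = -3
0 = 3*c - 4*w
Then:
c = 3/4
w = 9/16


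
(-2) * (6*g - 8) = 16 - 12*g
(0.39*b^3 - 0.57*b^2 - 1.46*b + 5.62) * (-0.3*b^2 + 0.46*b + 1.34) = -0.117*b^5 + 0.3504*b^4 + 0.6984*b^3 - 3.1214*b^2 + 0.6288*b + 7.5308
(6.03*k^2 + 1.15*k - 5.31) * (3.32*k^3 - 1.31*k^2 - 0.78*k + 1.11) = 20.0196*k^5 - 4.0813*k^4 - 23.8391*k^3 + 12.7524*k^2 + 5.4183*k - 5.8941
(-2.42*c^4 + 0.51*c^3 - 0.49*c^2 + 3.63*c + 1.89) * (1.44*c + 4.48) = -3.4848*c^5 - 10.1072*c^4 + 1.5792*c^3 + 3.032*c^2 + 18.984*c + 8.4672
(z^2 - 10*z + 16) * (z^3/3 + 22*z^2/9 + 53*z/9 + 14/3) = z^5/3 - 8*z^4/9 - 119*z^3/9 - 136*z^2/9 + 428*z/9 + 224/3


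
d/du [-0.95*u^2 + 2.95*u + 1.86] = 2.95 - 1.9*u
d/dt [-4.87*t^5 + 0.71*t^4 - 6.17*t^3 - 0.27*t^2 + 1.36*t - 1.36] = -24.35*t^4 + 2.84*t^3 - 18.51*t^2 - 0.54*t + 1.36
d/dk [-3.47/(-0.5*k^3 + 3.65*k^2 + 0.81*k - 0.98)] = (-5.205*k^2 + 25.331*k + 2.8107)/(0.5*k^3 - 3.65*k^2 - 0.81*k + 0.98)^2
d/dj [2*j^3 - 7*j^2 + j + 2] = 6*j^2 - 14*j + 1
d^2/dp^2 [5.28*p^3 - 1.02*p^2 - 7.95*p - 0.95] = 31.68*p - 2.04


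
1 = 1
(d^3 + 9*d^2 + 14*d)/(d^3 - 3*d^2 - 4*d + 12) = d*(d + 7)/(d^2 - 5*d + 6)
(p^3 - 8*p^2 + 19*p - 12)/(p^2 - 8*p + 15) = (p^2 - 5*p + 4)/(p - 5)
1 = 1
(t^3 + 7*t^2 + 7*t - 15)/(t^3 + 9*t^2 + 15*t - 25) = (t + 3)/(t + 5)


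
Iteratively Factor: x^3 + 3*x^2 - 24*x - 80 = (x + 4)*(x^2 - x - 20) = (x - 5)*(x + 4)*(x + 4)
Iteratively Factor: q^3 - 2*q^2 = (q)*(q^2 - 2*q) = q*(q - 2)*(q)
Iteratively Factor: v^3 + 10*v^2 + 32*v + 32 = (v + 2)*(v^2 + 8*v + 16) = (v + 2)*(v + 4)*(v + 4)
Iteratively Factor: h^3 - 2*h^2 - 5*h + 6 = (h - 3)*(h^2 + h - 2) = (h - 3)*(h + 2)*(h - 1)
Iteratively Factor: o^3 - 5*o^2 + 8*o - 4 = (o - 1)*(o^2 - 4*o + 4) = (o - 2)*(o - 1)*(o - 2)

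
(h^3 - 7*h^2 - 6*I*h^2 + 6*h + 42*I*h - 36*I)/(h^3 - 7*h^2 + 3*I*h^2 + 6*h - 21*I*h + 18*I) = (h - 6*I)/(h + 3*I)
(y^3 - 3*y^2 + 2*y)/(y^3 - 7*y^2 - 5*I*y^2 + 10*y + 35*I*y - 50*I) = y*(y - 1)/(y^2 - 5*y*(1 + I) + 25*I)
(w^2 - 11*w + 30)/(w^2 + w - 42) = (w - 5)/(w + 7)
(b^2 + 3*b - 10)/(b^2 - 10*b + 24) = (b^2 + 3*b - 10)/(b^2 - 10*b + 24)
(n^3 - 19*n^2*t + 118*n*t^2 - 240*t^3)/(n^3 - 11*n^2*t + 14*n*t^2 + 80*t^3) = (n - 6*t)/(n + 2*t)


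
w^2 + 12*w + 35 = (w + 5)*(w + 7)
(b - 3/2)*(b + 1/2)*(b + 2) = b^3 + b^2 - 11*b/4 - 3/2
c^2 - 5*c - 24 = (c - 8)*(c + 3)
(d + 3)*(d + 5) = d^2 + 8*d + 15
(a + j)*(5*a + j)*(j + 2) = 5*a^2*j + 10*a^2 + 6*a*j^2 + 12*a*j + j^3 + 2*j^2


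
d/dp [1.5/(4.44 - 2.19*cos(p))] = -3.285*sin(p)/(2.19*cos(p) - 4.44)^2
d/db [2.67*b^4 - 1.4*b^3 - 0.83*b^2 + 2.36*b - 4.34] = 10.68*b^3 - 4.2*b^2 - 1.66*b + 2.36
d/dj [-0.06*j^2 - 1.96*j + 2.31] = -0.12*j - 1.96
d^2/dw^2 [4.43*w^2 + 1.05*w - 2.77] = 8.86000000000000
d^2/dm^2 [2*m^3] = 12*m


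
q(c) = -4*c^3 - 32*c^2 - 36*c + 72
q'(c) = -12*c^2 - 64*c - 36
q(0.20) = 63.49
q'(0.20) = -49.28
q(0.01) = 71.64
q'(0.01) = -36.64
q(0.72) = 28.00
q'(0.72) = -88.30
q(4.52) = -1113.87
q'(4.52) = -570.44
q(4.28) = -981.88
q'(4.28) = -529.74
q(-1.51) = 67.17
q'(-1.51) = 33.28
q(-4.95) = -48.73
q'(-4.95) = -13.23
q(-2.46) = 26.46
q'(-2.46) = 48.82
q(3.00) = -432.00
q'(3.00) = -336.00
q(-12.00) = 2808.00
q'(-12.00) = -996.00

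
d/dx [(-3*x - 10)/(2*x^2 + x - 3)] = (-6*x^2 - 3*x + (3*x + 10)*(4*x + 1) + 9)/(2*x^2 + x - 3)^2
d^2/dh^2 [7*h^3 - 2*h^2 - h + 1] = 42*h - 4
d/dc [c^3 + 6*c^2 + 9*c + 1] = 3*c^2 + 12*c + 9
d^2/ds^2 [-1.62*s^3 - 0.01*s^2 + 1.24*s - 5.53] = -9.72*s - 0.02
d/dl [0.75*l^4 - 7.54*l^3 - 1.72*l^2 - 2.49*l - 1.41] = 3.0*l^3 - 22.62*l^2 - 3.44*l - 2.49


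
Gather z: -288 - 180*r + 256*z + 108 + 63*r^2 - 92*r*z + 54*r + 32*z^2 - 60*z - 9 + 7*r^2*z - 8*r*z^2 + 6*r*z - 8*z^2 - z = 63*r^2 - 126*r + z^2*(24 - 8*r) + z*(7*r^2 - 86*r + 195) - 189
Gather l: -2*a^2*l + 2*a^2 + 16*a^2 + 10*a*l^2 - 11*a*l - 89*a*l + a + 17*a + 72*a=18*a^2 + 10*a*l^2 + 90*a + l*(-2*a^2 - 100*a)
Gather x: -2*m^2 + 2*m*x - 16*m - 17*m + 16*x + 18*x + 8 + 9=-2*m^2 - 33*m + x*(2*m + 34) + 17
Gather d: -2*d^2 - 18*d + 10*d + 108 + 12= -2*d^2 - 8*d + 120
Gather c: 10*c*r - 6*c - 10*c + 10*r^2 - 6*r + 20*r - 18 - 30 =c*(10*r - 16) + 10*r^2 + 14*r - 48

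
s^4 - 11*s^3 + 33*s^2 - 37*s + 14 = (s - 7)*(s - 2)*(s - 1)^2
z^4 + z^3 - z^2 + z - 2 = (z - 1)*(z + 2)*(z - I)*(z + I)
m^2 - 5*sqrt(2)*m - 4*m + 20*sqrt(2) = (m - 4)*(m - 5*sqrt(2))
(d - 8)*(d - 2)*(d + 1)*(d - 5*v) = d^4 - 5*d^3*v - 9*d^3 + 45*d^2*v + 6*d^2 - 30*d*v + 16*d - 80*v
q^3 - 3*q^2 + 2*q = q*(q - 2)*(q - 1)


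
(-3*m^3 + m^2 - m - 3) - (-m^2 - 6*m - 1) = -3*m^3 + 2*m^2 + 5*m - 2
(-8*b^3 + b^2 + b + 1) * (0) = 0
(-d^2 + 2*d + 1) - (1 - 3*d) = -d^2 + 5*d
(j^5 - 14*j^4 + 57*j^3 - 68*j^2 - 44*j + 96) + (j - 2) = j^5 - 14*j^4 + 57*j^3 - 68*j^2 - 43*j + 94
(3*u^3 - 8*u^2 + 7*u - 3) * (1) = 3*u^3 - 8*u^2 + 7*u - 3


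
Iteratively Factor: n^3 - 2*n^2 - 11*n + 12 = (n + 3)*(n^2 - 5*n + 4) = (n - 4)*(n + 3)*(n - 1)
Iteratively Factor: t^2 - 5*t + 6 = (t - 2)*(t - 3)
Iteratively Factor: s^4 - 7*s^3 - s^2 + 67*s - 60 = (s + 3)*(s^3 - 10*s^2 + 29*s - 20) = (s - 4)*(s + 3)*(s^2 - 6*s + 5) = (s - 5)*(s - 4)*(s + 3)*(s - 1)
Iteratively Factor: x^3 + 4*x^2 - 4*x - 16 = (x + 4)*(x^2 - 4) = (x + 2)*(x + 4)*(x - 2)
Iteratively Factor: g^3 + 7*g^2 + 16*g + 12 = (g + 3)*(g^2 + 4*g + 4) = (g + 2)*(g + 3)*(g + 2)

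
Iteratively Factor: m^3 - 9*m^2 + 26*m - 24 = (m - 2)*(m^2 - 7*m + 12) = (m - 3)*(m - 2)*(m - 4)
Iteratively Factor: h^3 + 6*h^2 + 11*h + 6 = (h + 3)*(h^2 + 3*h + 2) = (h + 2)*(h + 3)*(h + 1)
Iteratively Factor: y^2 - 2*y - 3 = (y + 1)*(y - 3)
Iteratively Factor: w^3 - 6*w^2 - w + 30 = (w - 3)*(w^2 - 3*w - 10) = (w - 3)*(w + 2)*(w - 5)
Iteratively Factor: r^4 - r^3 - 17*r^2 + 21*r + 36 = (r - 3)*(r^3 + 2*r^2 - 11*r - 12) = (r - 3)*(r + 1)*(r^2 + r - 12) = (r - 3)*(r + 1)*(r + 4)*(r - 3)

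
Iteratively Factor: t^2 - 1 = (t - 1)*(t + 1)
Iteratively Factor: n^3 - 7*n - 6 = (n - 3)*(n^2 + 3*n + 2) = (n - 3)*(n + 1)*(n + 2)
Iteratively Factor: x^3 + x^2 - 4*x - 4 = (x + 2)*(x^2 - x - 2) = (x - 2)*(x + 2)*(x + 1)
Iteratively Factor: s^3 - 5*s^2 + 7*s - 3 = (s - 1)*(s^2 - 4*s + 3) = (s - 1)^2*(s - 3)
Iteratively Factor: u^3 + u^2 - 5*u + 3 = (u - 1)*(u^2 + 2*u - 3) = (u - 1)^2*(u + 3)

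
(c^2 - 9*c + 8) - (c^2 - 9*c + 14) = -6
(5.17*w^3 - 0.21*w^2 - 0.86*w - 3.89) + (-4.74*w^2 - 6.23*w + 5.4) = 5.17*w^3 - 4.95*w^2 - 7.09*w + 1.51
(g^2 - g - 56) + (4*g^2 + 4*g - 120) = 5*g^2 + 3*g - 176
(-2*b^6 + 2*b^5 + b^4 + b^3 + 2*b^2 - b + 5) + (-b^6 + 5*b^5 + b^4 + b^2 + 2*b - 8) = -3*b^6 + 7*b^5 + 2*b^4 + b^3 + 3*b^2 + b - 3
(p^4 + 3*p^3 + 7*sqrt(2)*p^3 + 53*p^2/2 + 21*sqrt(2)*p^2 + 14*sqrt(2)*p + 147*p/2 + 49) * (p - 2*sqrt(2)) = p^5 + 3*p^4 + 5*sqrt(2)*p^4 - 3*p^3/2 + 15*sqrt(2)*p^3 - 39*sqrt(2)*p^2 - 21*p^2/2 - 147*sqrt(2)*p - 7*p - 98*sqrt(2)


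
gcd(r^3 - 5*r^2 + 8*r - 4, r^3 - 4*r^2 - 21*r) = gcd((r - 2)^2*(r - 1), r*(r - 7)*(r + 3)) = 1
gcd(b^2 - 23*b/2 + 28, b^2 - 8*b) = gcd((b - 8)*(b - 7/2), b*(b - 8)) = b - 8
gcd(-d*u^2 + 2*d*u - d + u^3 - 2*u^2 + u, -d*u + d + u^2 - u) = -d*u + d + u^2 - u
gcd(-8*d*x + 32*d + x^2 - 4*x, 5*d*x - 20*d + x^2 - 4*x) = x - 4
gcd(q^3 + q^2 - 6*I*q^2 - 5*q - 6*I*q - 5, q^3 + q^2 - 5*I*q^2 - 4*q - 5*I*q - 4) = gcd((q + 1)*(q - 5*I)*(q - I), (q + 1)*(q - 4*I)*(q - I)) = q^2 + q*(1 - I) - I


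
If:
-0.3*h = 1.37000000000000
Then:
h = -4.57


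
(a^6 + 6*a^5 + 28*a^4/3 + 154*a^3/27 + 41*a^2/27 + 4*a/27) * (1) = a^6 + 6*a^5 + 28*a^4/3 + 154*a^3/27 + 41*a^2/27 + 4*a/27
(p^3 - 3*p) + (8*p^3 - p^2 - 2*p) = 9*p^3 - p^2 - 5*p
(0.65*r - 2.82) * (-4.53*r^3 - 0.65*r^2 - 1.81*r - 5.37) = -2.9445*r^4 + 12.3521*r^3 + 0.6565*r^2 + 1.6137*r + 15.1434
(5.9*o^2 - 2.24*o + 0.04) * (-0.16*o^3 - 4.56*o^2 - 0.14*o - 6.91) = -0.944*o^5 - 26.5456*o^4 + 9.382*o^3 - 40.6378*o^2 + 15.4728*o - 0.2764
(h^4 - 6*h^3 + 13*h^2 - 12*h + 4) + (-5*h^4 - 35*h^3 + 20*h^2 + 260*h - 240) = -4*h^4 - 41*h^3 + 33*h^2 + 248*h - 236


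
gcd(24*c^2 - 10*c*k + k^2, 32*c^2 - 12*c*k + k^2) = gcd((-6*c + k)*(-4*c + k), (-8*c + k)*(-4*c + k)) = 4*c - k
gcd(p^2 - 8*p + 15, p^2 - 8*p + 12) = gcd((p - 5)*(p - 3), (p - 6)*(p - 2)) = 1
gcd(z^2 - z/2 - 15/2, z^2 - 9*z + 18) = z - 3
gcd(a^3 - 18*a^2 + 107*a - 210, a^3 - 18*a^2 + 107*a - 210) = a^3 - 18*a^2 + 107*a - 210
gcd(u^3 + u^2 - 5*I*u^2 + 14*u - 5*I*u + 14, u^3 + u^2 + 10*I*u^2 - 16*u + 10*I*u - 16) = u^2 + u*(1 + 2*I) + 2*I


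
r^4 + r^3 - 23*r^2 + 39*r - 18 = (r - 3)*(r - 1)^2*(r + 6)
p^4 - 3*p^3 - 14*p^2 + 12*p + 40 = (p - 5)*(p - 2)*(p + 2)^2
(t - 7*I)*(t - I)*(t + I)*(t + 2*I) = t^4 - 5*I*t^3 + 15*t^2 - 5*I*t + 14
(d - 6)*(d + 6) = d^2 - 36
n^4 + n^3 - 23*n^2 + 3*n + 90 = (n - 3)^2*(n + 2)*(n + 5)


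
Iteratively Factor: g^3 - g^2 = (g - 1)*(g^2) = g*(g - 1)*(g)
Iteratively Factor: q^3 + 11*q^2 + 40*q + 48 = (q + 4)*(q^2 + 7*q + 12) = (q + 4)^2*(q + 3)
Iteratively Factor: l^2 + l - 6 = (l + 3)*(l - 2)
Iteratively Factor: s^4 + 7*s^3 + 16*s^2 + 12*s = (s + 3)*(s^3 + 4*s^2 + 4*s) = s*(s + 3)*(s^2 + 4*s + 4) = s*(s + 2)*(s + 3)*(s + 2)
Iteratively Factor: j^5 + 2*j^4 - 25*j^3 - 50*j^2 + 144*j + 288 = (j + 3)*(j^4 - j^3 - 22*j^2 + 16*j + 96) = (j - 3)*(j + 3)*(j^3 + 2*j^2 - 16*j - 32) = (j - 3)*(j + 3)*(j + 4)*(j^2 - 2*j - 8) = (j - 3)*(j + 2)*(j + 3)*(j + 4)*(j - 4)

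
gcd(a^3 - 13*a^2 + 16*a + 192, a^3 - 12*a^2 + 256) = a^2 - 16*a + 64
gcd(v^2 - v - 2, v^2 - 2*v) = v - 2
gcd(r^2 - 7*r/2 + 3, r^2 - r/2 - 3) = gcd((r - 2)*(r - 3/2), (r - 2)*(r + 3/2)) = r - 2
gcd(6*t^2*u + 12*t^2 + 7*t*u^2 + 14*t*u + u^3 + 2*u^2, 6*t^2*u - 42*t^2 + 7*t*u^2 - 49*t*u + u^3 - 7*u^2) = 6*t^2 + 7*t*u + u^2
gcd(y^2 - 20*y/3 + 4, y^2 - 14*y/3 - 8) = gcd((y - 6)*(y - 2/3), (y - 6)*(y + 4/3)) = y - 6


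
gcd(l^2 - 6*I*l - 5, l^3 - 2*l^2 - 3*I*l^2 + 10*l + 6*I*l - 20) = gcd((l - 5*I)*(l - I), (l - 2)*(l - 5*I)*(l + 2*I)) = l - 5*I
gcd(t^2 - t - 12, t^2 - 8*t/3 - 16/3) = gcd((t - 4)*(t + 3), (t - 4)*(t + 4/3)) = t - 4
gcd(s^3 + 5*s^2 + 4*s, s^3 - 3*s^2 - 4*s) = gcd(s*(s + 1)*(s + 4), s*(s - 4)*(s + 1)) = s^2 + s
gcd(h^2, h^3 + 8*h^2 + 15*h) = h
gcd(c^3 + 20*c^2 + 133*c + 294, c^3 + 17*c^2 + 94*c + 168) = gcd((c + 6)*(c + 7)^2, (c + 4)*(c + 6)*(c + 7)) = c^2 + 13*c + 42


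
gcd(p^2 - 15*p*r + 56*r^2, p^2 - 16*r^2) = 1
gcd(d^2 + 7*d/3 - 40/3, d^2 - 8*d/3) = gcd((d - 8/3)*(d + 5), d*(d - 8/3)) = d - 8/3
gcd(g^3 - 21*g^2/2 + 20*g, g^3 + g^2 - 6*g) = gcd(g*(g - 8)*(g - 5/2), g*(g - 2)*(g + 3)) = g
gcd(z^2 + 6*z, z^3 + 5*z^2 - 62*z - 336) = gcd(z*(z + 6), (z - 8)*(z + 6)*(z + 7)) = z + 6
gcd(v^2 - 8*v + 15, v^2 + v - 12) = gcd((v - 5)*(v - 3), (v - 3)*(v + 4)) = v - 3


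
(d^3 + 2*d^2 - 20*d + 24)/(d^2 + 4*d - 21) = (d^3 + 2*d^2 - 20*d + 24)/(d^2 + 4*d - 21)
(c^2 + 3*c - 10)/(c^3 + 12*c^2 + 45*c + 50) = (c - 2)/(c^2 + 7*c + 10)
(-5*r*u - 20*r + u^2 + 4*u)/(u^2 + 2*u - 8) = (-5*r + u)/(u - 2)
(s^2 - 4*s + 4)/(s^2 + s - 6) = (s - 2)/(s + 3)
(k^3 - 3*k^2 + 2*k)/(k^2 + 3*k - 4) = k*(k - 2)/(k + 4)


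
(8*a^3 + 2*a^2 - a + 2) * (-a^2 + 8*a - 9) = -8*a^5 + 62*a^4 - 55*a^3 - 28*a^2 + 25*a - 18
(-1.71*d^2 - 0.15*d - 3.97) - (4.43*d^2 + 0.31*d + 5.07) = -6.14*d^2 - 0.46*d - 9.04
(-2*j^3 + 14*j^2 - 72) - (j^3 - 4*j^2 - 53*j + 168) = -3*j^3 + 18*j^2 + 53*j - 240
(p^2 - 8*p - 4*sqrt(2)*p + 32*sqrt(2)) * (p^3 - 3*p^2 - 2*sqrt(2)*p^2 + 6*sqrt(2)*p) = p^5 - 11*p^4 - 6*sqrt(2)*p^4 + 40*p^3 + 66*sqrt(2)*p^3 - 144*sqrt(2)*p^2 - 176*p^2 + 384*p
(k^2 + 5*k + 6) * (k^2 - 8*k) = k^4 - 3*k^3 - 34*k^2 - 48*k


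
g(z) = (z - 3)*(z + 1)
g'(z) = 2*z - 2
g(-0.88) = -0.47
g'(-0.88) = -3.76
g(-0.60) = -1.44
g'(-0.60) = -3.20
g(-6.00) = 45.00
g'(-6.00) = -14.00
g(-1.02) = 0.08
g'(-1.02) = -4.04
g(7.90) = 43.61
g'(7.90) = 13.80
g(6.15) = 22.52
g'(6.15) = 10.30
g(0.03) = -3.06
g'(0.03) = -1.94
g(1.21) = -3.96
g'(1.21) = 0.42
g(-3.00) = 12.00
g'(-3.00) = -8.00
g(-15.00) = 252.00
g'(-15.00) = -32.00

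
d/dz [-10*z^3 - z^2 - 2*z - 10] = -30*z^2 - 2*z - 2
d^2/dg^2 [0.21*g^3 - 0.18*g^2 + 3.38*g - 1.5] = 1.26*g - 0.36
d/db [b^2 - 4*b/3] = 2*b - 4/3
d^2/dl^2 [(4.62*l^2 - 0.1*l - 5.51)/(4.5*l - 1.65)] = (5.6843418860808e-14*l^2 - 199.4841)/(91.125*l^3 - 100.2375*l^2 + 36.75375*l - 4.492125)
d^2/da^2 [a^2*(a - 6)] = 6*a - 12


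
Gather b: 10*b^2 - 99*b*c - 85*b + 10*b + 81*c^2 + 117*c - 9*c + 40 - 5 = 10*b^2 + b*(-99*c - 75) + 81*c^2 + 108*c + 35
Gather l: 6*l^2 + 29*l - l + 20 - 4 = 6*l^2 + 28*l + 16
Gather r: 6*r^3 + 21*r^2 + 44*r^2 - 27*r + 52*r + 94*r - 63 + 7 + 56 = 6*r^3 + 65*r^2 + 119*r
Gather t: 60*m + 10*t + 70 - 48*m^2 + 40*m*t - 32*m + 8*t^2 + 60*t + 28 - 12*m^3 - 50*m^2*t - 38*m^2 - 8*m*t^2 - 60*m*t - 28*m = -12*m^3 - 86*m^2 + t^2*(8 - 8*m) + t*(-50*m^2 - 20*m + 70) + 98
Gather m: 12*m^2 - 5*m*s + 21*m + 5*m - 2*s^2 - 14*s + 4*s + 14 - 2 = 12*m^2 + m*(26 - 5*s) - 2*s^2 - 10*s + 12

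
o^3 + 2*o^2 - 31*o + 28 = (o - 4)*(o - 1)*(o + 7)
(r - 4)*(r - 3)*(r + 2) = r^3 - 5*r^2 - 2*r + 24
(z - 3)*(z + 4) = z^2 + z - 12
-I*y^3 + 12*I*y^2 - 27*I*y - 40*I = (y - 8)*(y - 5)*(-I*y - I)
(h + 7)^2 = h^2 + 14*h + 49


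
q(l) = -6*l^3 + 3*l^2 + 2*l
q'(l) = -18*l^2 + 6*l + 2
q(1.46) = -9.36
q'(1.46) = -27.61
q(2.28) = -50.96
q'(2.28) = -77.89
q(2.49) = -69.05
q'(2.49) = -94.66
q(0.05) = 0.11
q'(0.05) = 2.26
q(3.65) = -244.50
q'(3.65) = -215.90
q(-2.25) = 79.03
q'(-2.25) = -102.62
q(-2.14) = 68.26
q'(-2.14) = -93.27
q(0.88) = -0.01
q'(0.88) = -6.66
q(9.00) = -4113.00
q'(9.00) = -1402.00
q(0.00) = 0.00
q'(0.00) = 2.00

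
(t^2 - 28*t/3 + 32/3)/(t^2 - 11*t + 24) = (t - 4/3)/(t - 3)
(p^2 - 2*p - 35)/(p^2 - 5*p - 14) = (p + 5)/(p + 2)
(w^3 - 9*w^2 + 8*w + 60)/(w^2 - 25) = (w^2 - 4*w - 12)/(w + 5)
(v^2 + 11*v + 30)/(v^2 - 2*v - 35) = (v + 6)/(v - 7)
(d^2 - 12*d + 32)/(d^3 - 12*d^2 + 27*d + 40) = (d - 4)/(d^2 - 4*d - 5)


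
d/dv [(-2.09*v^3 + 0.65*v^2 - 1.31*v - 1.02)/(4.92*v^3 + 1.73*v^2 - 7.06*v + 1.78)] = (-6.8137*v^4 + 42.4012*v^3 + 1.5719*v^2 + 5.8432*v - 9.533)/(24.2064*v^6 + 17.0232*v^5 - 66.4775*v^4 - 6.9124*v^3 + 56.0024*v^2 - 25.1336*v + 3.1684)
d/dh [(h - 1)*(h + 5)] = 2*h + 4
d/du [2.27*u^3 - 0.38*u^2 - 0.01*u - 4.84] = 6.81*u^2 - 0.76*u - 0.01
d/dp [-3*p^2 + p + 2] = 1 - 6*p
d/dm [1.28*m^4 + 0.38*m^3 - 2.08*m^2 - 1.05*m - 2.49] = 5.12*m^3 + 1.14*m^2 - 4.16*m - 1.05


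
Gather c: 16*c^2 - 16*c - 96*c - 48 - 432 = 16*c^2 - 112*c - 480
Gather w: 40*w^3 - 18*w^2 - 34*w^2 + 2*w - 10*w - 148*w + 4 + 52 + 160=40*w^3 - 52*w^2 - 156*w + 216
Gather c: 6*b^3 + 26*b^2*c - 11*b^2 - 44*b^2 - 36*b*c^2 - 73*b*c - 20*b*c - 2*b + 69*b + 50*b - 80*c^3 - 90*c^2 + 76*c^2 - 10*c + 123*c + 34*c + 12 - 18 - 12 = 6*b^3 - 55*b^2 + 117*b - 80*c^3 + c^2*(-36*b - 14) + c*(26*b^2 - 93*b + 147) - 18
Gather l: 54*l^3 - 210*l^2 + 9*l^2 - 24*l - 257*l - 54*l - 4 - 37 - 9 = 54*l^3 - 201*l^2 - 335*l - 50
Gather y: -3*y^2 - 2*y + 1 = -3*y^2 - 2*y + 1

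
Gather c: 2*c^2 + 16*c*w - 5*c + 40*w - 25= 2*c^2 + c*(16*w - 5) + 40*w - 25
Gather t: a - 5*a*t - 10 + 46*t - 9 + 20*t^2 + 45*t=a + 20*t^2 + t*(91 - 5*a) - 19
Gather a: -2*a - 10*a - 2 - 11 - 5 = -12*a - 18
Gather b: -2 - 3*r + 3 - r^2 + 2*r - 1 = -r^2 - r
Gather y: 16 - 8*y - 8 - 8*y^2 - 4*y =-8*y^2 - 12*y + 8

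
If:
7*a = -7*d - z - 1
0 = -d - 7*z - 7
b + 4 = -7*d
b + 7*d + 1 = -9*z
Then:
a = 64/7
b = 184/3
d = -28/3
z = 1/3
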